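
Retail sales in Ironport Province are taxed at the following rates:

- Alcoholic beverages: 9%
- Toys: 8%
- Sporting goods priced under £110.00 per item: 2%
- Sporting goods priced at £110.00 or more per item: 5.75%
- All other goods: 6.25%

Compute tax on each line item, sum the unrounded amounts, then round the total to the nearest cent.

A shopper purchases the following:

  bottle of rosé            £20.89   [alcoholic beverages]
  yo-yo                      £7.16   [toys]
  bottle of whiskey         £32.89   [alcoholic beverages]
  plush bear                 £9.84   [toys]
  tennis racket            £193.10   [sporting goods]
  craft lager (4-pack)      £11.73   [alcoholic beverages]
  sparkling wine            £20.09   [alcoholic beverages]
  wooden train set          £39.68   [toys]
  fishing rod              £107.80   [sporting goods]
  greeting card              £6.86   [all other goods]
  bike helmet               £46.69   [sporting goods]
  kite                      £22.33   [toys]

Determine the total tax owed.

Bottle of rosé £20.89: alcoholic beverages → 9% → £1.8801
Yo-yo £7.16: toys → 8% → £0.5728
Bottle of whiskey £32.89: alcoholic beverages → 9% → £2.9601
Plush bear £9.84: toys → 8% → £0.7872
Tennis racket £193.10: sporting goods, £110.00 or more → 5.75% → £11.10325
Craft lager (4-pack) £11.73: alcoholic beverages → 9% → £1.0557
Sparkling wine £20.09: alcoholic beverages → 9% → £1.8081
Wooden train set £39.68: toys → 8% → £3.1744
Fishing rod £107.80: sporting goods, under £110.00 → 2% → £2.156
Greeting card £6.86: all other goods → 6.25% → £0.42875
Bike helmet £46.69: sporting goods, under £110.00 → 2% → £0.9338
Kite £22.33: toys → 8% → £1.7864
Unrounded tax sum = £28.6466 → £28.65

£28.65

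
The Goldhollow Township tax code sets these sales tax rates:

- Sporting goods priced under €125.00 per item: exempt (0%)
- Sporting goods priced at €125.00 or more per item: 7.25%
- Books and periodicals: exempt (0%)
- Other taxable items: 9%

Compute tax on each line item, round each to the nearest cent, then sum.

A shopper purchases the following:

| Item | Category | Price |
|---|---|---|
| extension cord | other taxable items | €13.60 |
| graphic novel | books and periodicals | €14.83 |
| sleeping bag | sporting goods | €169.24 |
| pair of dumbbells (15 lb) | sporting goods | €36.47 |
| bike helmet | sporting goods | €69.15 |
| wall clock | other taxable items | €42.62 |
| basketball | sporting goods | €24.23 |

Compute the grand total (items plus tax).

€387.47

Extension cord €13.60: other taxable items → 9% → €1.22
Graphic novel €14.83: books and periodicals → 0% → €0.00
Sleeping bag €169.24: sporting goods, €125.00 or more → 7.25% → €12.27
Pair of dumbbells (15 lb) €36.47: sporting goods, under €125.00 → 0% → €0.00
Bike helmet €69.15: sporting goods, under €125.00 → 0% → €0.00
Wall clock €42.62: other taxable items → 9% → €3.84
Basketball €24.23: sporting goods, under €125.00 → 0% → €0.00
Subtotal = €370.14; tax = €17.33; total due = €387.47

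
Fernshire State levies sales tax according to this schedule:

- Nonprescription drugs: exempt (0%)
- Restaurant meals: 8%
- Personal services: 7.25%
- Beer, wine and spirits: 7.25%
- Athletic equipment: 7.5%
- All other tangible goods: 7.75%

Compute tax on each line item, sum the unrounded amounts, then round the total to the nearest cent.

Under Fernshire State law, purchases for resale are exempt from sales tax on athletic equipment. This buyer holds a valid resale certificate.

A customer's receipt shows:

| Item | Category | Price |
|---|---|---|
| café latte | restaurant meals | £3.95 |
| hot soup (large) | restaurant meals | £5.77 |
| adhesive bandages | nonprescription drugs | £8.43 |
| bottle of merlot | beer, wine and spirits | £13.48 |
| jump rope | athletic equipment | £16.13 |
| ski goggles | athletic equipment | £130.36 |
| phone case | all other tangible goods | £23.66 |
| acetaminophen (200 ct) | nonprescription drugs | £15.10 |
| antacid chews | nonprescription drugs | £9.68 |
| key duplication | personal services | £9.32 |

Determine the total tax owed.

£4.26

Café latte £3.95: restaurant meals → 8% → £0.316
Hot soup (large) £5.77: restaurant meals → 8% → £0.4616
Adhesive bandages £8.43: nonprescription drugs → 0% → £0.00
Bottle of merlot £13.48: beer, wine and spirits → 7.25% → £0.9773
Jump rope £16.13: athletic equipment, buyer-exempt → 0% → £0.00
Ski goggles £130.36: athletic equipment, buyer-exempt → 0% → £0.00
Phone case £23.66: all other tangible goods → 7.75% → £1.83365
Acetaminophen (200 ct) £15.10: nonprescription drugs → 0% → £0.00
Antacid chews £9.68: nonprescription drugs → 0% → £0.00
Key duplication £9.32: personal services → 7.25% → £0.6757
Unrounded tax sum = £4.26425 → £4.26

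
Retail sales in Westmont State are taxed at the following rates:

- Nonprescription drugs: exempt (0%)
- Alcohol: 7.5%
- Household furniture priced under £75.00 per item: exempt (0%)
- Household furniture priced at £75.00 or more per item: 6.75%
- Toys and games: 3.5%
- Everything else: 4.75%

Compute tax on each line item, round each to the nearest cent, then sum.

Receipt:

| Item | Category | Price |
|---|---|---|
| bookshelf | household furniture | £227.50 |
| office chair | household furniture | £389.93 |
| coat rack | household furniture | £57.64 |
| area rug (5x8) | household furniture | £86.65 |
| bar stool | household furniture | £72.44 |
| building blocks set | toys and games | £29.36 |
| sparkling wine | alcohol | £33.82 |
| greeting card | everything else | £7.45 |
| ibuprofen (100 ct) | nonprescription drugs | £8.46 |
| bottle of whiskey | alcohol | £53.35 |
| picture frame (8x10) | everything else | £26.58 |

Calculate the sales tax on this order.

£56.71

Bookshelf £227.50: household furniture, £75.00 or more → 6.75% → £15.36
Office chair £389.93: household furniture, £75.00 or more → 6.75% → £26.32
Coat rack £57.64: household furniture, under £75.00 → 0% → £0.00
Area rug (5x8) £86.65: household furniture, £75.00 or more → 6.75% → £5.85
Bar stool £72.44: household furniture, under £75.00 → 0% → £0.00
Building blocks set £29.36: toys and games → 3.5% → £1.03
Sparkling wine £33.82: alcohol → 7.5% → £2.54
Greeting card £7.45: everything else → 4.75% → £0.35
Ibuprofen (100 ct) £8.46: nonprescription drugs → 0% → £0.00
Bottle of whiskey £53.35: alcohol → 7.5% → £4.00
Picture frame (8x10) £26.58: everything else → 4.75% → £1.26
Total tax = £15.36 + £26.32 + £5.85 + £1.03 + £2.54 + £0.35 + £4.00 + £1.26 = £56.71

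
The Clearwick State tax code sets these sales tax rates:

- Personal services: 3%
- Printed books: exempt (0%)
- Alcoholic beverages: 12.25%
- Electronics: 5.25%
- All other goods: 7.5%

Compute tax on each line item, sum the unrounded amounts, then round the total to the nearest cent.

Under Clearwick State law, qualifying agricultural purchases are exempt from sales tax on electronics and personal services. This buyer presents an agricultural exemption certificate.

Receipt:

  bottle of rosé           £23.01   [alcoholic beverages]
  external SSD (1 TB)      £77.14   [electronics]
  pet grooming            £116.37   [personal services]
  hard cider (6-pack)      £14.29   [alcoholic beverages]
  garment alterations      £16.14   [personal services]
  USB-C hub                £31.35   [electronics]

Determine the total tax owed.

£4.57

Bottle of rosé £23.01: alcoholic beverages → 12.25% → £2.818725
External SSD (1 TB) £77.14: electronics, buyer-exempt → 0% → £0.00
Pet grooming £116.37: personal services, buyer-exempt → 0% → £0.00
Hard cider (6-pack) £14.29: alcoholic beverages → 12.25% → £1.750525
Garment alterations £16.14: personal services, buyer-exempt → 0% → £0.00
USB-C hub £31.35: electronics, buyer-exempt → 0% → £0.00
Unrounded tax sum = £4.56925 → £4.57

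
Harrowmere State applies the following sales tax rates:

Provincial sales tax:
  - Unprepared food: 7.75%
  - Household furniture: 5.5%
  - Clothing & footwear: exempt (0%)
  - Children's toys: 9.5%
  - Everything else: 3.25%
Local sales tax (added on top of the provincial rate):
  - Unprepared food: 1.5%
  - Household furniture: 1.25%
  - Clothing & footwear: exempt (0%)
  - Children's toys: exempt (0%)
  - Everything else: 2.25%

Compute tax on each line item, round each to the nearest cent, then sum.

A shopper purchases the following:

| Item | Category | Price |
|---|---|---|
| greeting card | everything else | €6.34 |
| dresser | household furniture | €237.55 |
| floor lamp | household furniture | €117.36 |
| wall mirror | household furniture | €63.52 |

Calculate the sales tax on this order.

€28.59

Greeting card €6.34: everything else → 3.25% + 2.25% local = 5.5% → €0.35
Dresser €237.55: household furniture → 5.5% + 1.25% local = 6.75% → €16.03
Floor lamp €117.36: household furniture → 5.5% + 1.25% local = 6.75% → €7.92
Wall mirror €63.52: household furniture → 5.5% + 1.25% local = 6.75% → €4.29
Total tax = €0.35 + €16.03 + €7.92 + €4.29 = €28.59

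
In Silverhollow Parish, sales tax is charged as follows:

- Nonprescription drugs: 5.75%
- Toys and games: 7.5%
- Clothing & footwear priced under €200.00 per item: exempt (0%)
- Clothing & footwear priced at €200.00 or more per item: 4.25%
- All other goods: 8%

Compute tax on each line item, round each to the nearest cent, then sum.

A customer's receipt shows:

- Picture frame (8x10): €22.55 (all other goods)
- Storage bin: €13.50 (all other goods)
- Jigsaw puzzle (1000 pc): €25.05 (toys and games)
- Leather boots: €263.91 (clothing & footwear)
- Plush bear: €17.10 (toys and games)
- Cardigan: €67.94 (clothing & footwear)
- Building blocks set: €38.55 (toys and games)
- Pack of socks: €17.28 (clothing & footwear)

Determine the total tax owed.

Picture frame (8x10) €22.55: all other goods → 8% → €1.80
Storage bin €13.50: all other goods → 8% → €1.08
Jigsaw puzzle (1000 pc) €25.05: toys and games → 7.5% → €1.88
Leather boots €263.91: clothing & footwear, €200.00 or more → 4.25% → €11.22
Plush bear €17.10: toys and games → 7.5% → €1.28
Cardigan €67.94: clothing & footwear, under €200.00 → 0% → €0.00
Building blocks set €38.55: toys and games → 7.5% → €2.89
Pack of socks €17.28: clothing & footwear, under €200.00 → 0% → €0.00
Total tax = €1.80 + €1.08 + €1.88 + €11.22 + €1.28 + €2.89 = €20.15

€20.15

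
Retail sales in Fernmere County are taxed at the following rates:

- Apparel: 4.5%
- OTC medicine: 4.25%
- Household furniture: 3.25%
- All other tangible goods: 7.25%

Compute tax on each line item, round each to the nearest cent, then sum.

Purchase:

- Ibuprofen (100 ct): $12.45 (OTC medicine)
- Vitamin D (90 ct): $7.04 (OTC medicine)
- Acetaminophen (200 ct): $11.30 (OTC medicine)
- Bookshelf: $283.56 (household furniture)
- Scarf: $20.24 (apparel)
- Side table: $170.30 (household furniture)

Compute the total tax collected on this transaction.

$16.97

Ibuprofen (100 ct) $12.45: OTC medicine → 4.25% → $0.53
Vitamin D (90 ct) $7.04: OTC medicine → 4.25% → $0.30
Acetaminophen (200 ct) $11.30: OTC medicine → 4.25% → $0.48
Bookshelf $283.56: household furniture → 3.25% → $9.22
Scarf $20.24: apparel → 4.5% → $0.91
Side table $170.30: household furniture → 3.25% → $5.53
Total tax = $0.53 + $0.30 + $0.48 + $9.22 + $0.91 + $5.53 = $16.97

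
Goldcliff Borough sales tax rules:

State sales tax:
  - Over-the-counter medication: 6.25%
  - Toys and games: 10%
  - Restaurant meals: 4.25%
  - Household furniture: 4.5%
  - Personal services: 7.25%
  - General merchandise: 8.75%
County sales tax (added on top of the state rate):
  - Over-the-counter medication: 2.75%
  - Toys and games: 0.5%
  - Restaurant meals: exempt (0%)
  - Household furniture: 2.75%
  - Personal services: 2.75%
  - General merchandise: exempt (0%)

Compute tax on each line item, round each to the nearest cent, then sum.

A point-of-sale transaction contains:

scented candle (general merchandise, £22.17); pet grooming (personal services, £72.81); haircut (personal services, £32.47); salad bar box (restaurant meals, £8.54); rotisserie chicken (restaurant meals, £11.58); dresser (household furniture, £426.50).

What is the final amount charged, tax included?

Scented candle £22.17: general merchandise → 8.75% + 0% county = 8.75% → £1.94
Pet grooming £72.81: personal services → 7.25% + 2.75% county = 10% → £7.28
Haircut £32.47: personal services → 7.25% + 2.75% county = 10% → £3.25
Salad bar box £8.54: restaurant meals → 4.25% + 0% county = 4.25% → £0.36
Rotisserie chicken £11.58: restaurant meals → 4.25% + 0% county = 4.25% → £0.49
Dresser £426.50: household furniture → 4.5% + 2.75% county = 7.25% → £30.92
Subtotal = £574.07; tax = £44.24; total due = £618.31

£618.31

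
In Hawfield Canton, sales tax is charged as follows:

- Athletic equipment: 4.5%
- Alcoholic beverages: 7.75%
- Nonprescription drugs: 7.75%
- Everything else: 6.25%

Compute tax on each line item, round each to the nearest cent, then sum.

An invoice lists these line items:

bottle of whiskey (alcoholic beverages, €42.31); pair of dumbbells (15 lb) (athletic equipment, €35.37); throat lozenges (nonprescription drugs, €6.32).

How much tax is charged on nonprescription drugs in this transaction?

€0.49

Throat lozenges €6.32: nonprescription drugs → 7.75% → €0.49
Tax on nonprescription drugs = €0.49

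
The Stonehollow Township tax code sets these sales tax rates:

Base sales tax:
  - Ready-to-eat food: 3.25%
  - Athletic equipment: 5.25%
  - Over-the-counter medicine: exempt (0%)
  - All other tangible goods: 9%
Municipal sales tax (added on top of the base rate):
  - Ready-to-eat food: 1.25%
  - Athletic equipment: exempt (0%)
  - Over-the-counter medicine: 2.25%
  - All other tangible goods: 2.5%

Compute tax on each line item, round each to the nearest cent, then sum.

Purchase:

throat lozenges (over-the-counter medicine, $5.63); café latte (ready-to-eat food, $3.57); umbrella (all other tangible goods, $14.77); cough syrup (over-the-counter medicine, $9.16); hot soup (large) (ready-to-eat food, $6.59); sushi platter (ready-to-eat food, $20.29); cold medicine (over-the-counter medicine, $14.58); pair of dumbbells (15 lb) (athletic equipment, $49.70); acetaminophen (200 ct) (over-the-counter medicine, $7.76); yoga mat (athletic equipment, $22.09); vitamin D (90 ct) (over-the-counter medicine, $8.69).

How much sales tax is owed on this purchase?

$7.88

Throat lozenges $5.63: over-the-counter medicine → 0% + 2.25% municipal = 2.25% → $0.13
Café latte $3.57: ready-to-eat food → 3.25% + 1.25% municipal = 4.5% → $0.16
Umbrella $14.77: all other tangible goods → 9% + 2.5% municipal = 11.5% → $1.70
Cough syrup $9.16: over-the-counter medicine → 0% + 2.25% municipal = 2.25% → $0.21
Hot soup (large) $6.59: ready-to-eat food → 3.25% + 1.25% municipal = 4.5% → $0.30
Sushi platter $20.29: ready-to-eat food → 3.25% + 1.25% municipal = 4.5% → $0.91
Cold medicine $14.58: over-the-counter medicine → 0% + 2.25% municipal = 2.25% → $0.33
Pair of dumbbells (15 lb) $49.70: athletic equipment → 5.25% + 0% municipal = 5.25% → $2.61
Acetaminophen (200 ct) $7.76: over-the-counter medicine → 0% + 2.25% municipal = 2.25% → $0.17
Yoga mat $22.09: athletic equipment → 5.25% + 0% municipal = 5.25% → $1.16
Vitamin D (90 ct) $8.69: over-the-counter medicine → 0% + 2.25% municipal = 2.25% → $0.20
Total tax = $0.13 + $0.16 + $1.70 + $0.21 + $0.30 + $0.91 + $0.33 + $2.61 + $0.17 + $1.16 + $0.20 = $7.88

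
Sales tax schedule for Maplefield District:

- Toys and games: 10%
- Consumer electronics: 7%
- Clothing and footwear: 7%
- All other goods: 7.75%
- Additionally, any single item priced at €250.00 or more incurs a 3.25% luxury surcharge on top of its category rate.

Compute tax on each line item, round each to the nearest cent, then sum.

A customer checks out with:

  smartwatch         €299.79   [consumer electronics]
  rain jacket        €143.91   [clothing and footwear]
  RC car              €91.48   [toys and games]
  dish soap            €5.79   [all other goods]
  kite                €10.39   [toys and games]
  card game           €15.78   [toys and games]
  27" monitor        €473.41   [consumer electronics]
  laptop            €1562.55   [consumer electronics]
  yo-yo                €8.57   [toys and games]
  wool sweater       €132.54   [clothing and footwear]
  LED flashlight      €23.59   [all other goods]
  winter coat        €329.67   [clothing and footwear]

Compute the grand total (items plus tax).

€3404.93

Smartwatch €299.79: consumer electronics → 7% + 3.25% surcharge = 10.25% → €30.73
Rain jacket €143.91: clothing and footwear → 7% → €10.07
RC car €91.48: toys and games → 10% → €9.15
Dish soap €5.79: all other goods → 7.75% → €0.45
Kite €10.39: toys and games → 10% → €1.04
Card game €15.78: toys and games → 10% → €1.58
27" monitor €473.41: consumer electronics → 7% + 3.25% surcharge = 10.25% → €48.52
Laptop €1562.55: consumer electronics → 7% + 3.25% surcharge = 10.25% → €160.16
Yo-yo €8.57: toys and games → 10% → €0.86
Wool sweater €132.54: clothing and footwear → 7% → €9.28
LED flashlight €23.59: all other goods → 7.75% → €1.83
Winter coat €329.67: clothing and footwear → 7% + 3.25% surcharge = 10.25% → €33.79
Subtotal = €3097.47; tax = €307.46; total due = €3404.93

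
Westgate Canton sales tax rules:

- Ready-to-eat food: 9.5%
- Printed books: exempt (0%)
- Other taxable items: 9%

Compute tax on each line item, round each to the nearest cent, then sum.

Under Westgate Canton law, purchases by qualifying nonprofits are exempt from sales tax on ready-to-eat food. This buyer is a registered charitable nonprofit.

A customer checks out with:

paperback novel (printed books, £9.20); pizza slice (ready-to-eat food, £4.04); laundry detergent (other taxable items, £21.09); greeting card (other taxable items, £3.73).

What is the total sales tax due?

£2.24

Paperback novel £9.20: printed books → 0% → £0.00
Pizza slice £4.04: ready-to-eat food, buyer-exempt → 0% → £0.00
Laundry detergent £21.09: other taxable items → 9% → £1.90
Greeting card £3.73: other taxable items → 9% → £0.34
Total tax = £1.90 + £0.34 = £2.24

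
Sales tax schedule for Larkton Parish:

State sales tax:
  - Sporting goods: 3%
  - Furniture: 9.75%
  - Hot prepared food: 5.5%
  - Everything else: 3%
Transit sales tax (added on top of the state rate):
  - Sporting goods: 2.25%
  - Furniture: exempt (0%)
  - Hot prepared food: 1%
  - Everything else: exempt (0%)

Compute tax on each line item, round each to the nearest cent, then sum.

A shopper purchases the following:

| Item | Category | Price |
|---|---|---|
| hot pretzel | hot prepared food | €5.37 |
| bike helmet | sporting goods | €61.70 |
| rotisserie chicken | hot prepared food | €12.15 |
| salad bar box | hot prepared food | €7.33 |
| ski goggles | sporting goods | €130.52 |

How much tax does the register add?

€11.71

Hot pretzel €5.37: hot prepared food → 5.5% + 1% transit = 6.5% → €0.35
Bike helmet €61.70: sporting goods → 3% + 2.25% transit = 5.25% → €3.24
Rotisserie chicken €12.15: hot prepared food → 5.5% + 1% transit = 6.5% → €0.79
Salad bar box €7.33: hot prepared food → 5.5% + 1% transit = 6.5% → €0.48
Ski goggles €130.52: sporting goods → 3% + 2.25% transit = 5.25% → €6.85
Total tax = €0.35 + €3.24 + €0.79 + €0.48 + €6.85 = €11.71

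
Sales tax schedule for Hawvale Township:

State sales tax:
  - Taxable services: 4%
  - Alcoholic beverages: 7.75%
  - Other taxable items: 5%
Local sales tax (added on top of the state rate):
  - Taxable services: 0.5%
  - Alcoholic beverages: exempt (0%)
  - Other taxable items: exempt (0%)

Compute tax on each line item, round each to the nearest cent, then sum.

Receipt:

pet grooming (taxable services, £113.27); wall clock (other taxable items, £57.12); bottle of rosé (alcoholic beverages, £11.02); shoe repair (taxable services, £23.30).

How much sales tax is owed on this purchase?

£9.86

Pet grooming £113.27: taxable services → 4% + 0.5% local = 4.5% → £5.10
Wall clock £57.12: other taxable items → 5% + 0% local = 5% → £2.86
Bottle of rosé £11.02: alcoholic beverages → 7.75% + 0% local = 7.75% → £0.85
Shoe repair £23.30: taxable services → 4% + 0.5% local = 4.5% → £1.05
Total tax = £5.10 + £2.86 + £0.85 + £1.05 = £9.86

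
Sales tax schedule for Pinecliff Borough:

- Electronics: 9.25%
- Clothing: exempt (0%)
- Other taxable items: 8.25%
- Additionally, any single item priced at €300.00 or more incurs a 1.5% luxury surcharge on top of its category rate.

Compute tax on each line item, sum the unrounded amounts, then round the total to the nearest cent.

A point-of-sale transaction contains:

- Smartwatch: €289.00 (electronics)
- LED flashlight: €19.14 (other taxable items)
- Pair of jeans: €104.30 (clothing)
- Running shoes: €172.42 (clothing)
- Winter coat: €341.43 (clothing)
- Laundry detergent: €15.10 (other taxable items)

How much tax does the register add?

Smartwatch €289.00: electronics → 9.25% → €26.7325
LED flashlight €19.14: other taxable items → 8.25% → €1.57905
Pair of jeans €104.30: clothing → 0% → €0.00
Running shoes €172.42: clothing → 0% → €0.00
Winter coat €341.43: clothing → 0% + 1.5% surcharge = 1.5% → €5.12145
Laundry detergent €15.10: other taxable items → 8.25% → €1.24575
Unrounded tax sum = €34.67875 → €34.68

€34.68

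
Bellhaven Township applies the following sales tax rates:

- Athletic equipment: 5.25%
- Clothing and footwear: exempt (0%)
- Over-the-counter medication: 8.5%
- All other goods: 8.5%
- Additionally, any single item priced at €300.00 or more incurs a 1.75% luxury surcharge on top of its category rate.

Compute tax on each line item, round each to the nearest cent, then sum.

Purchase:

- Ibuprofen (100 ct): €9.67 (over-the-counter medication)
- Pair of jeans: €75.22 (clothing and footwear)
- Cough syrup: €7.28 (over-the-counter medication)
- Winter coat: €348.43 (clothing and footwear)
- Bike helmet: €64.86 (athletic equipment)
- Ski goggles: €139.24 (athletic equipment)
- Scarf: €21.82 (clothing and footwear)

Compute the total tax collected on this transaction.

Ibuprofen (100 ct) €9.67: over-the-counter medication → 8.5% → €0.82
Pair of jeans €75.22: clothing and footwear → 0% → €0.00
Cough syrup €7.28: over-the-counter medication → 8.5% → €0.62
Winter coat €348.43: clothing and footwear → 0% + 1.75% surcharge = 1.75% → €6.10
Bike helmet €64.86: athletic equipment → 5.25% → €3.41
Ski goggles €139.24: athletic equipment → 5.25% → €7.31
Scarf €21.82: clothing and footwear → 0% → €0.00
Total tax = €0.82 + €0.62 + €6.10 + €3.41 + €7.31 = €18.26

€18.26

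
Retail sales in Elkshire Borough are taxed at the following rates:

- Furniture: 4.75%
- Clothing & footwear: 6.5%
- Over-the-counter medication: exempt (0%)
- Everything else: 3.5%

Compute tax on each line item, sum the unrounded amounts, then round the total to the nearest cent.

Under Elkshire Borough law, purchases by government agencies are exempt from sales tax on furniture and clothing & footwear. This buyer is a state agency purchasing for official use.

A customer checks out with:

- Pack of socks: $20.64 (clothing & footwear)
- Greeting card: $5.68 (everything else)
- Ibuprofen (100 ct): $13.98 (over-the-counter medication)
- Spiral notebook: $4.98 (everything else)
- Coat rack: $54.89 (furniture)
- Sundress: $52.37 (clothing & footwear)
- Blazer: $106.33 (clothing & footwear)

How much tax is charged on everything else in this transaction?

Greeting card $5.68: everything else → 3.5% → $0.1988
Spiral notebook $4.98: everything else → 3.5% → $0.1743
Tax on everything else: unrounded sum = $0.3731 → $0.37

$0.37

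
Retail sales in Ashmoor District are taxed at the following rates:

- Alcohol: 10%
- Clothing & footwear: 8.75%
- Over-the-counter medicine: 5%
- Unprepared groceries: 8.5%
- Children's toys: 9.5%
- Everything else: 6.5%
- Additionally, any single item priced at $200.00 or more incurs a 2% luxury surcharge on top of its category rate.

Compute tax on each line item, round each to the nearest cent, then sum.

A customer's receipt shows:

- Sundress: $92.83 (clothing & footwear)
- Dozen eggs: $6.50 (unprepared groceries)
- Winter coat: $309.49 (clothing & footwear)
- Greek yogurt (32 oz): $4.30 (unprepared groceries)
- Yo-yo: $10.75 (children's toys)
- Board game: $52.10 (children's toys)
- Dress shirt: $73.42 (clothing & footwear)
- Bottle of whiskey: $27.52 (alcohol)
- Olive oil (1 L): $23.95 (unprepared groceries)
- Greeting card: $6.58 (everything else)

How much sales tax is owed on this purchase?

Sundress $92.83: clothing & footwear → 8.75% → $8.12
Dozen eggs $6.50: unprepared groceries → 8.5% → $0.55
Winter coat $309.49: clothing & footwear → 8.75% + 2% surcharge = 10.75% → $33.27
Greek yogurt (32 oz) $4.30: unprepared groceries → 8.5% → $0.37
Yo-yo $10.75: children's toys → 9.5% → $1.02
Board game $52.10: children's toys → 9.5% → $4.95
Dress shirt $73.42: clothing & footwear → 8.75% → $6.42
Bottle of whiskey $27.52: alcohol → 10% → $2.75
Olive oil (1 L) $23.95: unprepared groceries → 8.5% → $2.04
Greeting card $6.58: everything else → 6.5% → $0.43
Total tax = $8.12 + $0.55 + $33.27 + $0.37 + $1.02 + $4.95 + $6.42 + $2.75 + $2.04 + $0.43 = $59.92

$59.92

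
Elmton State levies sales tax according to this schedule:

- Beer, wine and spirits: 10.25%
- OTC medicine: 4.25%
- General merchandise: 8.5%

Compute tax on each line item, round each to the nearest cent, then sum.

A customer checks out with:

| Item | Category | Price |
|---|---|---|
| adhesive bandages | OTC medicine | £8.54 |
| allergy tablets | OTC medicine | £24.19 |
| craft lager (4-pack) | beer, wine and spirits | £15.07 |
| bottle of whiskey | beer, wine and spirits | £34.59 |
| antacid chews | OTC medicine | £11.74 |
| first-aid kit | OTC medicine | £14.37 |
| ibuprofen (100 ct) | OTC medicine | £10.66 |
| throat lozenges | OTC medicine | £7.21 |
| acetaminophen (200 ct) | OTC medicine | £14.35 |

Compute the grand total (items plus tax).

Adhesive bandages £8.54: OTC medicine → 4.25% → £0.36
Allergy tablets £24.19: OTC medicine → 4.25% → £1.03
Craft lager (4-pack) £15.07: beer, wine and spirits → 10.25% → £1.54
Bottle of whiskey £34.59: beer, wine and spirits → 10.25% → £3.55
Antacid chews £11.74: OTC medicine → 4.25% → £0.50
First-aid kit £14.37: OTC medicine → 4.25% → £0.61
Ibuprofen (100 ct) £10.66: OTC medicine → 4.25% → £0.45
Throat lozenges £7.21: OTC medicine → 4.25% → £0.31
Acetaminophen (200 ct) £14.35: OTC medicine → 4.25% → £0.61
Subtotal = £140.72; tax = £8.96; total due = £149.68

£149.68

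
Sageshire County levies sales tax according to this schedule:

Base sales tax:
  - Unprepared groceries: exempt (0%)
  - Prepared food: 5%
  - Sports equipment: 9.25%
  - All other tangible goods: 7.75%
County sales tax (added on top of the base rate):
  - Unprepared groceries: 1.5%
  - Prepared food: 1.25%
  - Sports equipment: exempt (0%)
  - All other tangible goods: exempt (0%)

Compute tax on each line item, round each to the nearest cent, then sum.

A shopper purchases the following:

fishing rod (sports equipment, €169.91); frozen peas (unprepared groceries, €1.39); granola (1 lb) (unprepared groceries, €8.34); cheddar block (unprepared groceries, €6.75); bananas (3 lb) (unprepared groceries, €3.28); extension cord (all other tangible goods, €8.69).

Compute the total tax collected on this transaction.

Fishing rod €169.91: sports equipment → 9.25% + 0% county = 9.25% → €15.72
Frozen peas €1.39: unprepared groceries → 0% + 1.5% county = 1.5% → €0.02
Granola (1 lb) €8.34: unprepared groceries → 0% + 1.5% county = 1.5% → €0.13
Cheddar block €6.75: unprepared groceries → 0% + 1.5% county = 1.5% → €0.10
Bananas (3 lb) €3.28: unprepared groceries → 0% + 1.5% county = 1.5% → €0.05
Extension cord €8.69: all other tangible goods → 7.75% + 0% county = 7.75% → €0.67
Total tax = €15.72 + €0.02 + €0.13 + €0.10 + €0.05 + €0.67 = €16.69

€16.69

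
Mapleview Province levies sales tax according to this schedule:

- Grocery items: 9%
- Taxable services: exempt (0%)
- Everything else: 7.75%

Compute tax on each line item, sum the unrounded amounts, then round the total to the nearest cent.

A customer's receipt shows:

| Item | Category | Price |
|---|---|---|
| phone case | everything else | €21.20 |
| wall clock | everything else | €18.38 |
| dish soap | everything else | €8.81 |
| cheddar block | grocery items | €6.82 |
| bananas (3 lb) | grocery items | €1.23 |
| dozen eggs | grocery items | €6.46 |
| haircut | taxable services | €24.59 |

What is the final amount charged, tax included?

€92.55

Phone case €21.20: everything else → 7.75% → €1.643
Wall clock €18.38: everything else → 7.75% → €1.42445
Dish soap €8.81: everything else → 7.75% → €0.682775
Cheddar block €6.82: grocery items → 9% → €0.6138
Bananas (3 lb) €1.23: grocery items → 9% → €0.1107
Dozen eggs €6.46: grocery items → 9% → €0.5814
Haircut €24.59: taxable services → 0% → €0.00
Subtotal = €87.49; unrounded tax = €5.056125 → €5.06; total due = €92.55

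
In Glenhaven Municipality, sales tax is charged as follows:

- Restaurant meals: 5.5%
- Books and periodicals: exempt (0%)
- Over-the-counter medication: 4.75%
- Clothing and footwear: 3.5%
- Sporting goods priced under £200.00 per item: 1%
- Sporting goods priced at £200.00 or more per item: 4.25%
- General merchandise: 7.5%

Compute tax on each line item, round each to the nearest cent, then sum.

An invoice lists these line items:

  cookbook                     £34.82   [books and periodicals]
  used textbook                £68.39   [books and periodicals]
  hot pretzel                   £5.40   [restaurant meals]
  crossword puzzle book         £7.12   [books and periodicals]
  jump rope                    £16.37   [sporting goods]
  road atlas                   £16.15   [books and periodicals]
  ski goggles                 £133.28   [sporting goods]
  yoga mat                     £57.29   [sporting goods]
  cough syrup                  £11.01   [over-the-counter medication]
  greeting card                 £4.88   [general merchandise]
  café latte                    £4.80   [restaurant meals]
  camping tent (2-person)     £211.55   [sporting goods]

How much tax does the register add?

Cookbook £34.82: books and periodicals → 0% → £0.00
Used textbook £68.39: books and periodicals → 0% → £0.00
Hot pretzel £5.40: restaurant meals → 5.5% → £0.30
Crossword puzzle book £7.12: books and periodicals → 0% → £0.00
Jump rope £16.37: sporting goods, under £200.00 → 1% → £0.16
Road atlas £16.15: books and periodicals → 0% → £0.00
Ski goggles £133.28: sporting goods, under £200.00 → 1% → £1.33
Yoga mat £57.29: sporting goods, under £200.00 → 1% → £0.57
Cough syrup £11.01: over-the-counter medication → 4.75% → £0.52
Greeting card £4.88: general merchandise → 7.5% → £0.37
Café latte £4.80: restaurant meals → 5.5% → £0.26
Camping tent (2-person) £211.55: sporting goods, £200.00 or more → 4.25% → £8.99
Total tax = £0.30 + £0.16 + £1.33 + £0.57 + £0.52 + £0.37 + £0.26 + £8.99 = £12.50

£12.50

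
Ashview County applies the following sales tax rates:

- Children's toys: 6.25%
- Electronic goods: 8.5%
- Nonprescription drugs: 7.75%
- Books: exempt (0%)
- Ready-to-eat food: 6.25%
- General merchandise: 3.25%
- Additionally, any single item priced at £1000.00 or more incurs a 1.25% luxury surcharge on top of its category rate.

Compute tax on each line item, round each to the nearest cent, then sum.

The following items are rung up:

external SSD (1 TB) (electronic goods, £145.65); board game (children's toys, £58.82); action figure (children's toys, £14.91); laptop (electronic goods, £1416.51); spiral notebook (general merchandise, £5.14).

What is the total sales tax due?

£155.27

External SSD (1 TB) £145.65: electronic goods → 8.5% → £12.38
Board game £58.82: children's toys → 6.25% → £3.68
Action figure £14.91: children's toys → 6.25% → £0.93
Laptop £1416.51: electronic goods → 8.5% + 1.25% surcharge = 9.75% → £138.11
Spiral notebook £5.14: general merchandise → 3.25% → £0.17
Total tax = £12.38 + £3.68 + £0.93 + £138.11 + £0.17 = £155.27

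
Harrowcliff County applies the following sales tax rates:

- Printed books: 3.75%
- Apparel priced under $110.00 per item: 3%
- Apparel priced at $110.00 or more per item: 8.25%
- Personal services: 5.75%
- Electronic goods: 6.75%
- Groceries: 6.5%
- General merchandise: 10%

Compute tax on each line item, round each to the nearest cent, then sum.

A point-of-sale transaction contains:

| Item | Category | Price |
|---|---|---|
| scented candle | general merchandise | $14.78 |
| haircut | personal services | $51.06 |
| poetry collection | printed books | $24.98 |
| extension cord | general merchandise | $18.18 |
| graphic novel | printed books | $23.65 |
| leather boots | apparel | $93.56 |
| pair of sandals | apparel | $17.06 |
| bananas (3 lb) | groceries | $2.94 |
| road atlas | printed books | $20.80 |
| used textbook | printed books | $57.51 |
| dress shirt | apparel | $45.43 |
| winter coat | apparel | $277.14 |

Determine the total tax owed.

$38.74

Scented candle $14.78: general merchandise → 10% → $1.48
Haircut $51.06: personal services → 5.75% → $2.94
Poetry collection $24.98: printed books → 3.75% → $0.94
Extension cord $18.18: general merchandise → 10% → $1.82
Graphic novel $23.65: printed books → 3.75% → $0.89
Leather boots $93.56: apparel, under $110.00 → 3% → $2.81
Pair of sandals $17.06: apparel, under $110.00 → 3% → $0.51
Bananas (3 lb) $2.94: groceries → 6.5% → $0.19
Road atlas $20.80: printed books → 3.75% → $0.78
Used textbook $57.51: printed books → 3.75% → $2.16
Dress shirt $45.43: apparel, under $110.00 → 3% → $1.36
Winter coat $277.14: apparel, $110.00 or more → 8.25% → $22.86
Total tax = $1.48 + $2.94 + $0.94 + $1.82 + $0.89 + $2.81 + $0.51 + $0.19 + $0.78 + $2.16 + $1.36 + $22.86 = $38.74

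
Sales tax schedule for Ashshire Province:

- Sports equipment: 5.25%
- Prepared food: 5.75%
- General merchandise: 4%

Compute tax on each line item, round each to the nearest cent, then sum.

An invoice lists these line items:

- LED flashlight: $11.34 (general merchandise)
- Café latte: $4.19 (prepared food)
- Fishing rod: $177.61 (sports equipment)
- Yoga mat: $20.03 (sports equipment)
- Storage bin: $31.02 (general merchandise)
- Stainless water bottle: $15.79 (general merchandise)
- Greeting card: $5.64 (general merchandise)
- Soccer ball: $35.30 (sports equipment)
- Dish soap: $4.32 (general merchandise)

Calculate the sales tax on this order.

$15.18

LED flashlight $11.34: general merchandise → 4% → $0.45
Café latte $4.19: prepared food → 5.75% → $0.24
Fishing rod $177.61: sports equipment → 5.25% → $9.32
Yoga mat $20.03: sports equipment → 5.25% → $1.05
Storage bin $31.02: general merchandise → 4% → $1.24
Stainless water bottle $15.79: general merchandise → 4% → $0.63
Greeting card $5.64: general merchandise → 4% → $0.23
Soccer ball $35.30: sports equipment → 5.25% → $1.85
Dish soap $4.32: general merchandise → 4% → $0.17
Total tax = $0.45 + $0.24 + $9.32 + $1.05 + $1.24 + $0.63 + $0.23 + $1.85 + $0.17 = $15.18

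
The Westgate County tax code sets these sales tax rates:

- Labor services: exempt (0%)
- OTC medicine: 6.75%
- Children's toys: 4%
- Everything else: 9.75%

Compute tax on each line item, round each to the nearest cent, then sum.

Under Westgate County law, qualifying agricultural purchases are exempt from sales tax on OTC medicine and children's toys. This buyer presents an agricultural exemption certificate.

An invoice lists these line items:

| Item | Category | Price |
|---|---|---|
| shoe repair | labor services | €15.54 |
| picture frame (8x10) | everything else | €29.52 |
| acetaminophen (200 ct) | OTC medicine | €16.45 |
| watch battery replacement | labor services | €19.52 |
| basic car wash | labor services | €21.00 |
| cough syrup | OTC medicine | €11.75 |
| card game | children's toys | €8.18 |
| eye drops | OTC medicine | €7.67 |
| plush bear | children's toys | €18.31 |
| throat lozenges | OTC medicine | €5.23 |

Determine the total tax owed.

Shoe repair €15.54: labor services → 0% → €0.00
Picture frame (8x10) €29.52: everything else → 9.75% → €2.88
Acetaminophen (200 ct) €16.45: OTC medicine, buyer-exempt → 0% → €0.00
Watch battery replacement €19.52: labor services → 0% → €0.00
Basic car wash €21.00: labor services → 0% → €0.00
Cough syrup €11.75: OTC medicine, buyer-exempt → 0% → €0.00
Card game €8.18: children's toys, buyer-exempt → 0% → €0.00
Eye drops €7.67: OTC medicine, buyer-exempt → 0% → €0.00
Plush bear €18.31: children's toys, buyer-exempt → 0% → €0.00
Throat lozenges €5.23: OTC medicine, buyer-exempt → 0% → €0.00
Total tax = €2.88

€2.88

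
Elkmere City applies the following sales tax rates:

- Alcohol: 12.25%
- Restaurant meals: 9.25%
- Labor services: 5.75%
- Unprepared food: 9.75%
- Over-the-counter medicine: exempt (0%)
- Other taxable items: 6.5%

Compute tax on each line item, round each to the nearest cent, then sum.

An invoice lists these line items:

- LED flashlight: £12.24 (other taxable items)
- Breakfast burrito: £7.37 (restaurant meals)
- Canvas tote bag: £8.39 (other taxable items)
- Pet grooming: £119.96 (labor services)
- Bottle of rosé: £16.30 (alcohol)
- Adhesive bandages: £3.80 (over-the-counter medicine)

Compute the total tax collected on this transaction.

LED flashlight £12.24: other taxable items → 6.5% → £0.80
Breakfast burrito £7.37: restaurant meals → 9.25% → £0.68
Canvas tote bag £8.39: other taxable items → 6.5% → £0.55
Pet grooming £119.96: labor services → 5.75% → £6.90
Bottle of rosé £16.30: alcohol → 12.25% → £2.00
Adhesive bandages £3.80: over-the-counter medicine → 0% → £0.00
Total tax = £0.80 + £0.68 + £0.55 + £6.90 + £2.00 = £10.93

£10.93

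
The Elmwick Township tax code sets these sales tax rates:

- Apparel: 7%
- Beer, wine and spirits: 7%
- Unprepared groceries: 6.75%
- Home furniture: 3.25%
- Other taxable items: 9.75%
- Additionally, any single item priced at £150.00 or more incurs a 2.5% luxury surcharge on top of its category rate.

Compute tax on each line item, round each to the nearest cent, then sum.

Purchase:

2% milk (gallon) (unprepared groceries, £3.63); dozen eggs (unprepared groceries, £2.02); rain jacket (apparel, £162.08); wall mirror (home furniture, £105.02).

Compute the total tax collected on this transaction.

2% milk (gallon) £3.63: unprepared groceries → 6.75% → £0.25
Dozen eggs £2.02: unprepared groceries → 6.75% → £0.14
Rain jacket £162.08: apparel → 7% + 2.5% surcharge = 9.5% → £15.40
Wall mirror £105.02: home furniture → 3.25% → £3.41
Total tax = £0.25 + £0.14 + £15.40 + £3.41 = £19.20

£19.20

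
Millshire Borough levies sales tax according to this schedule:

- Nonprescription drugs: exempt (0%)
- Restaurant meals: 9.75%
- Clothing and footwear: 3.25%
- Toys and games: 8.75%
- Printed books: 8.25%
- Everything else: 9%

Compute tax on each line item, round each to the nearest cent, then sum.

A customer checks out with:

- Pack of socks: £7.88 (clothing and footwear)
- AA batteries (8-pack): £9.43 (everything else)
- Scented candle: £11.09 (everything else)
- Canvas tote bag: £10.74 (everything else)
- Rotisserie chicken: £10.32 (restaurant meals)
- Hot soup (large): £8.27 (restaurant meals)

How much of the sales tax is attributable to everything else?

£2.82

AA batteries (8-pack) £9.43: everything else → 9% → £0.85
Scented candle £11.09: everything else → 9% → £1.00
Canvas tote bag £10.74: everything else → 9% → £0.97
Tax on everything else = £0.85 + £1.00 + £0.97 = £2.82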